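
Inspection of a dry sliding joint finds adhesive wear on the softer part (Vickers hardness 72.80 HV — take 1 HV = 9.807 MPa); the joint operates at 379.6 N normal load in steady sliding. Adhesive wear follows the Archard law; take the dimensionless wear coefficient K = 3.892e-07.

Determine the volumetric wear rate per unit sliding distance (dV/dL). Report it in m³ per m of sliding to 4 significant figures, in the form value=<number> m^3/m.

Intermediates appear rounded. Each operation maintains exact precision — rounded just once: 4 significant digits.
Hardness H = 72.80 HV × 9.807 MPa/HV = 713.9 MPa = 7.139e+08 Pa.
Collected in SI base units: W = 379.6 N, H = 7.139e+08 Pa, K = 3.892e-07.
The wear rate dV/dL = K·W/H: 3.892e-07 · 379.6 / 7.139e+08 = 2.069e-13 m³/m.

value=2.069e-13 m^3/m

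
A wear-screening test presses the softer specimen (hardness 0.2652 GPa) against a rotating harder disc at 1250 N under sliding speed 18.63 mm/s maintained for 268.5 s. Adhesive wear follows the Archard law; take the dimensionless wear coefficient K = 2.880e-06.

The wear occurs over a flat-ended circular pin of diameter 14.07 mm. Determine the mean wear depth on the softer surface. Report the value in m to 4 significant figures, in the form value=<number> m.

The intermediates are displayed rounded. The computation holds exact precision. Rounded once at the end to four significant figures.
Convert: Sliding speed v = 18.63 mm/s = 0.01863 m/s. Path length L = v·t = 0.01863 m/s × 268.5 s = 5.002 m.
Convert: Hardness H = 0.2652 GPa = 2.652e+08 Pa.
Convert: Pin diameter d = 14.07 mm = 0.01407 m. Contact area A = π·d²/4 = π·(0.01407 m)²/4 = 1.555e-04 m².
In SI base units, W = 1250 N, H = 2.652e+08 Pa, K = 2.880e-06.
Wear volume V = K·W·L/H = 2.880e-06 · 1250 · 5.002 / 2.652e+08 = 6.790e-11 m³.
Mean wear depth h = V/A = 6.790e-11 / 1.555e-04 = 4.367e-07 m.

value=4.367e-07 m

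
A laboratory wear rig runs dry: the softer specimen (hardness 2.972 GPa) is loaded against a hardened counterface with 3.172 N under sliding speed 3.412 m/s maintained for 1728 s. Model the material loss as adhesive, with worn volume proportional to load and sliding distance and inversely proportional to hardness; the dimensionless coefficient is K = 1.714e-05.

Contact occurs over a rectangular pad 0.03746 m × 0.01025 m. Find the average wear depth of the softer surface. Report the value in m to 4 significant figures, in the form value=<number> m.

The computation keeps full precision, and the intermediates appear rounded; rounded just once, at four significant digits.
Convert: The distance L = v·t = 3.412 m/s × 1728 s = 5896 m.
Convert: Hardness H = 2.972 GPa = 2.972e+09 Pa.
Convert: Contact area A = 0.03746 m × 0.01025 m = 3.840e-04 m².
In SI base units: W = 3.172 N, H = 2.972e+09 Pa, K = 1.714e-05.
Apply Archard: V = K·W·L/H = 1.714e-05 · 3.172 · 5896 / 2.972e+09 = 1.079e-10 m³.
Average depth h = V/A = 1.079e-10 / 3.840e-04 = 2.809e-07 m.

value=2.809e-07 m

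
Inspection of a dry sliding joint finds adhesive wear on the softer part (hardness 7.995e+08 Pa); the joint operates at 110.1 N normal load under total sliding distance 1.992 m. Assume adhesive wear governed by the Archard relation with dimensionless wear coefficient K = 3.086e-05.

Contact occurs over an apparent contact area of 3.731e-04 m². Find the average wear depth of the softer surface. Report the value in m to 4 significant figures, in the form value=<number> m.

value=2.269e-08 m

Quoted intermediates are rounded. All arithmetic runs at full float precision — one last rounding: 4 significant digits.
Restated in SI base units: W = 110.1 N, H = 7.995e+08 Pa, K = 3.086e-05.
The Archard volume V = K·W·L/H = 3.086e-05 · 110.1 · 1.992 / 7.995e+08 = 8.466e-12 m³.
Mean wear depth h = V/A = 8.466e-12 / 3.731e-04 = 2.269e-08 m.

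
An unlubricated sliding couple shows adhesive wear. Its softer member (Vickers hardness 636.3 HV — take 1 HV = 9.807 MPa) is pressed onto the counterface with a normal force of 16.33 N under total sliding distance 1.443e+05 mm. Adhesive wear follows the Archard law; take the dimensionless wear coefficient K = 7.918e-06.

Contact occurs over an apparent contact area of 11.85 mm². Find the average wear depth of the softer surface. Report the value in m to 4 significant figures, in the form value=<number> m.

value=2.523e-07 m

All working math keeps full float precision. Intermediates are printed rounded. Rounded just once: 4 significant digits.
Distance covered L = 1.443e+05 mm = 144.3 m.
Hardness H = 636.3 HV × 9.807 MPa/HV = 6240 MPa = 6.240e+09 Pa.
Contact area A = 11.85 mm² = 1.185e-05 m².
Collected in SI base units: W = 16.33 N, H = 6.240e+09 Pa, K = 7.918e-06.
Archard volume V = K·W·L/H = 7.918e-06 · 16.33 · 144.3 / 6.240e+09 = 2.990e-12 m³.
Depth of wear h = V/A = 2.990e-12 / 1.185e-05 = 2.523e-07 m.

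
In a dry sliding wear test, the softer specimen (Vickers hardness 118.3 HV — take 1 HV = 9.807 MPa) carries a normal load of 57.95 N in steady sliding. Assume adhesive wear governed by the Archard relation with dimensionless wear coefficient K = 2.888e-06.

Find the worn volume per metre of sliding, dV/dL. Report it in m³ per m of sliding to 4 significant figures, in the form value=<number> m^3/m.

value=1.443e-13 m^3/m

The intermediates appear rounded. All working math runs at exact precision, and one last rounding to four significant figures.
Convert: Hardness H = 118.3 HV × 9.807 MPa/HV = 1160 MPa = 1.160e+09 Pa.
As SI base values: W = 57.95 N, H = 1.160e+09 Pa, K = 2.888e-06.
Sliding wear rate dV/dL = K·W/H — distance-free: 2.888e-06 · 57.95 / 1.160e+09 = 1.443e-13 m³/m.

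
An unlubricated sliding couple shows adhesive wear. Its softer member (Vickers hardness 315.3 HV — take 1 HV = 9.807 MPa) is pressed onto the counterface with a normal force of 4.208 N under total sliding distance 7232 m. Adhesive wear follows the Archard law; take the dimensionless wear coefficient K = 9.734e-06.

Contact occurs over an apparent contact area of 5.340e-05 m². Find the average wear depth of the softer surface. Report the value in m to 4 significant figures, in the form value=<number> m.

value=1.794e-06 m

The computation maintains full float precision — quoted intermediates are rounded; one final rounding: 4 significant digits.
Hardness H = 315.3 HV × 9.807 MPa/HV = 3092 MPa = 3.092e+09 Pa.
SI base units throughout: W = 4.208 N, H = 3.092e+09 Pa, K = 9.734e-06.
Worn volume V = K·W·L/H = 9.734e-06 · 4.208 · 7232 / 3.092e+09 = 9.580e-11 m³.
Wear depth h = V/A = 9.580e-11 / 5.340e-05 = 1.794e-06 m.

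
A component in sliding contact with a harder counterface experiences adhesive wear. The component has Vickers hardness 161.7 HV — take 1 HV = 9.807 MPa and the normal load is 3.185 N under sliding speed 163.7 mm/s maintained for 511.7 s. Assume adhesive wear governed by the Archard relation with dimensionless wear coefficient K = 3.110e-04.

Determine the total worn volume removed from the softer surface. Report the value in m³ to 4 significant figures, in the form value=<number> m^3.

value=5.232e-11 m^3

All arithmetic holds exact precision; quoted intermediates are rounded — rounded just once: 4 significant figures.
Convert: Sliding speed v = 163.7 mm/s = 0.1637 m/s. Distance L = v·t = 0.1637 m/s × 511.7 s = 83.77 m.
Convert: Hardness H = 161.7 HV × 9.807 MPa/HV = 1586 MPa = 1.586e+09 Pa.
Restated in SI base units: W = 3.185 N, H = 1.586e+09 Pa, K = 3.110e-04.
Worn volume V = K·W·L/H = 3.110e-04 · 3.185 · 83.77 / 1.586e+09 = 5.232e-11 m³.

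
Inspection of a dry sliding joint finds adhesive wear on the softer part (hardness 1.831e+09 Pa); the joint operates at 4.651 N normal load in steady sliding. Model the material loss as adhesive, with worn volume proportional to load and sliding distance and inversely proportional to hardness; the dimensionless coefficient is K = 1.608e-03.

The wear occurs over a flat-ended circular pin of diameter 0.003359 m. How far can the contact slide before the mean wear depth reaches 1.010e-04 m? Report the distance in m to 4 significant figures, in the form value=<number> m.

The algebra maintains full precision — the intermediates appear rounded, and rounded once at the end to 4 significant figures.
Contact area A = π·d²/4 = π·(0.003359 m)²/4 = 8.862e-06 m².
Working in SI base units: W = 4.651 N, H = 1.831e+09 Pa, K = 1.608e-03.
At the depth limit, V_lim = h_lim·A = 1.010e-04 · 8.862e-06 = 8.950e-10 m³.
So the life L = V_lim·H/(K·W) = 8.950e-10 · 1.831e+09 / (1.608e-03 · 4.651) = 219.1 m.

value=219.1 m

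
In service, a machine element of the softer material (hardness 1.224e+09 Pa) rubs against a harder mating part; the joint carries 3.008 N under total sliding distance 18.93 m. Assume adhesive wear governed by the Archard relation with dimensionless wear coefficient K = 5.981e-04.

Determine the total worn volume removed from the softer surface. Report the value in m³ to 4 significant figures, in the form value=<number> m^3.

value=2.782e-11 m^3

Quoted intermediates are rounded. The algebra carries full float precision. Rounded once at the end to four significant digits.
As SI base values: W = 3.008 N, H = 1.224e+09 Pa, K = 5.981e-04.
Wear volume V = K·W·L/H = 5.981e-04 · 3.008 · 18.93 / 1.224e+09 = 2.782e-11 m³.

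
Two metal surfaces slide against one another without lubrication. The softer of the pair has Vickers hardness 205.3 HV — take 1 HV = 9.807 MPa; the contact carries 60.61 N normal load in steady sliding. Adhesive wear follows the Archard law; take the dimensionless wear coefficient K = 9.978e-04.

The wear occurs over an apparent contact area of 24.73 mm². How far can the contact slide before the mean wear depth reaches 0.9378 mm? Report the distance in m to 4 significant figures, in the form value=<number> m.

Printed values are rounded — the algebra maintains exact precision; one final rounding, at four significant figures.
Hardness H = 205.3 HV × 9.807 MPa/HV = 2013 MPa = 2.013e+09 Pa.
Contact area A = 24.73 mm² = 2.473e-05 m².
Depth limit h_lim = 0.9378 mm = 9.378e-04 m.
Working in SI base units: W = 60.61 N, H = 2.013e+09 Pa, K = 9.978e-04.
Wearable volume V_lim = h_lim·A = 9.378e-04 · 2.473e-05 = 2.319e-08 m³.
Inverting, life L = V_lim·H/(K·W) = 2.319e-08 · 2.013e+09 / (9.978e-04 · 60.61) = 772.1 m.

value=772.1 m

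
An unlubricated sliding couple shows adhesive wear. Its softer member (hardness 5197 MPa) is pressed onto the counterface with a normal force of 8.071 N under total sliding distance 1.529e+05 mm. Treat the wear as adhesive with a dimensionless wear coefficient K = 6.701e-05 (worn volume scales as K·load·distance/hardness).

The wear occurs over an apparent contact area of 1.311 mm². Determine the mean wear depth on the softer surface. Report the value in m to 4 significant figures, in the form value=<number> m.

value=1.214e-05 m

Intermediate values are printed rounded, and every step runs at exact precision; one final rounding: 4 significant figures.
Convert: Distance covered L = 1.529e+05 mm = 152.9 m.
Convert: Hardness H = 5197 MPa = 5.197e+09 Pa.
Convert: Contact area A = 1.311 mm² = 1.311e-06 m².
Working in SI base units: W = 8.071 N, H = 5.197e+09 Pa, K = 6.701e-05.
The Archard volume V = K·W·L/H = 6.701e-05 · 8.071 · 152.9 / 5.197e+09 = 1.591e-11 m³.
Wear depth h = V/A = 1.591e-11 / 1.311e-06 = 1.214e-05 m.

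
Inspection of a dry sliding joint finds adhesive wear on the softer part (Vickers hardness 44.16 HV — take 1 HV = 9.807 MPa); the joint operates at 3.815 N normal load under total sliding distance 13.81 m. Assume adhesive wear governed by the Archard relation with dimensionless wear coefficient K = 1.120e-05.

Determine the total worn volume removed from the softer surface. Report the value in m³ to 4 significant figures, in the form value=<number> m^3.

value=1.363e-12 m^3

The algebra keeps full precision; intermediates are displayed rounded. Rounded just once, at 4 significant digits.
Hardness H = 44.16 HV × 9.807 MPa/HV = 433.1 MPa = 4.331e+08 Pa.
Expressed in SI base units: W = 3.815 N, H = 4.331e+08 Pa, K = 1.120e-05.
Wear volume V = K·W·L/H = 1.120e-05 · 3.815 · 13.81 / 4.331e+08 = 1.363e-12 m³.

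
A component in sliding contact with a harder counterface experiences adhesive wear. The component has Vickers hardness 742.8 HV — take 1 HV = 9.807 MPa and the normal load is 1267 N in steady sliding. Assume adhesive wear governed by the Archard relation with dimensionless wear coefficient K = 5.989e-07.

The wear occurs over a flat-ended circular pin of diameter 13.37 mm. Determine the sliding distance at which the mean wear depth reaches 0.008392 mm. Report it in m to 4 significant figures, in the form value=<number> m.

Intermediate values are displayed rounded. The computation maintains exact precision — a lone final rounding to four significant figures.
Convert: Hardness H = 742.8 HV × 9.807 MPa/HV = 7285 MPa = 7.285e+09 Pa.
Convert: Pin diameter d = 13.37 mm = 0.01337 m. Contact area A = π·d²/4 = π·(0.01337 m)²/4 = 1.404e-04 m².
Convert: Depth limit h_lim = 0.008392 mm = 8.392e-06 m.
In SI base units, W = 1267 N, H = 7.285e+09 Pa, K = 5.989e-07.
Allowed volume V_lim = h_lim·A = 8.392e-06 · 1.404e-04 = 1.178e-09 m³.
Life L = V_lim·H/(K·W) = 1.178e-09 · 7.285e+09 / (5.989e-07 · 1267) = 1.131e+04 m.

value=1.131e+04 m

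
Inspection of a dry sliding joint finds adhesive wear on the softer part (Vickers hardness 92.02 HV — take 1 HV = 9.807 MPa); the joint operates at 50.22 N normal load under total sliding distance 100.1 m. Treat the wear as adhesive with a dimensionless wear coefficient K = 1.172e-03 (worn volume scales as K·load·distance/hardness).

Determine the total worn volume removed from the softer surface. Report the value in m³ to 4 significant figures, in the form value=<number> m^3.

Every step carries full precision; intermediates appear rounded, and one last rounding to 4 significant digits.
Hardness H = 92.02 HV × 9.807 MPa/HV = 902.4 MPa = 9.024e+08 Pa.
In SI base units: W = 50.22 N, H = 9.024e+08 Pa, K = 1.172e-03.
Archard relation: V = K·W·L/H = 1.172e-03 · 50.22 · 100.1 / 9.024e+08 = 6.529e-09 m³.

value=6.529e-09 m^3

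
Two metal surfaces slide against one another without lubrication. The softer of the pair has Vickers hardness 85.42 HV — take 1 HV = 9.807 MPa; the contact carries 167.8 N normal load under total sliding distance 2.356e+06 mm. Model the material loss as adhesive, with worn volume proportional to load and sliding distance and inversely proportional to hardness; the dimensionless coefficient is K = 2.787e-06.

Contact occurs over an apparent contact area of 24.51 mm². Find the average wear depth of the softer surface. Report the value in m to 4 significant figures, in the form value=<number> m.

Every step carries exact precision; intermediate values are displayed rounded — a lone final rounding: four significant digits.
Convert: Distance covered L = 2.356e+06 mm = 2356 m.
Convert: Hardness H = 85.42 HV × 9.807 MPa/HV = 837.7 MPa = 8.377e+08 Pa.
Convert: Contact area A = 24.51 mm² = 2.451e-05 m².
Restated in SI base units: W = 167.8 N, H = 8.377e+08 Pa, K = 2.787e-06.
Apply Archard: V = K·W·L/H = 2.787e-06 · 167.8 · 2356 / 8.377e+08 = 1.315e-09 m³.
Depth of wear h = V/A = 1.315e-09 / 2.451e-05 = 5.366e-05 m.

value=5.366e-05 m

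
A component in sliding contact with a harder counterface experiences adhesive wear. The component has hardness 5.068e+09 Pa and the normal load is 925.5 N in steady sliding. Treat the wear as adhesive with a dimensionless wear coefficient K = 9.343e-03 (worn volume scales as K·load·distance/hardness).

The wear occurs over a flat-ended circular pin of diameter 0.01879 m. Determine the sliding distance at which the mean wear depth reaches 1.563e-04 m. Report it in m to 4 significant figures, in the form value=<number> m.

value=25.40 m

Every step runs at exact precision. Printed values are rounded, and one final rounding: 4 significant digits.
Convert: Contact area A = π·d²/4 = π·(0.01879 m)²/4 = 2.773e-04 m².
Restated in SI base units: W = 925.5 N, H = 5.068e+09 Pa, K = 9.343e-03.
Wearable volume V_lim = h_lim·A = 1.563e-04 · 2.773e-04 = 4.334e-08 m³.
Inverting, life L = V_lim·H/(K·W) = 4.334e-08 · 5.068e+09 / (9.343e-03 · 925.5) = 25.40 m.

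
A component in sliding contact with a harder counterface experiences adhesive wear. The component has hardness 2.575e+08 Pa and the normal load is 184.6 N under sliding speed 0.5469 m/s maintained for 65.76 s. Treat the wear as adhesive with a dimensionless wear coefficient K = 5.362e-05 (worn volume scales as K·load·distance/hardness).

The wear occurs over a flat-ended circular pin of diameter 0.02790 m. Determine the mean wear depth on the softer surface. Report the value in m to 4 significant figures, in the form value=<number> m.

All arithmetic carries full precision — displayed values are rounded — rounded once at the end: four significant digits.
Convert: Path length L = v·t = 0.5469 m/s × 65.76 s = 35.96 m.
Convert: Contact area A = π·d²/4 = π·(0.02790 m)²/4 = 6.114e-04 m².
Restated in SI base units: W = 184.6 N, H = 2.575e+08 Pa, K = 5.362e-05.
By Archard's law, V = K·W·L/H = 5.362e-05 · 184.6 · 35.96 / 2.575e+08 = 1.382e-09 m³.
Average depth h = V/A = 1.382e-09 / 6.114e-04 = 2.261e-06 m.

value=2.261e-06 m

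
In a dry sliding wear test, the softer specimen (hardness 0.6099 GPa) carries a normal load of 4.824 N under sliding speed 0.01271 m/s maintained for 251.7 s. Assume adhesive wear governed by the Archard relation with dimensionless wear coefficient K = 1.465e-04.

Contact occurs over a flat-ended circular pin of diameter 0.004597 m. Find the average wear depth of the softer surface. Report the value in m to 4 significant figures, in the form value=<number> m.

The computation holds exact precision; intermediates are shown rounded. Rounded once at the end: four significant digits.
Convert: The distance L = v·t = 0.01271 m/s × 251.7 s = 3.199 m.
Convert: Hardness H = 0.6099 GPa = 6.099e+08 Pa.
Convert: Contact area A = π·d²/4 = π·(0.004597 m)²/4 = 1.660e-05 m².
As SI base values: W = 4.824 N, H = 6.099e+08 Pa, K = 1.465e-04.
Apply Archard: V = K·W·L/H = 1.465e-04 · 4.824 · 3.199 / 6.099e+08 = 3.707e-12 m³.
Mean depth h = V/A = 3.707e-12 / 1.660e-05 = 2.233e-07 m.

value=2.233e-07 m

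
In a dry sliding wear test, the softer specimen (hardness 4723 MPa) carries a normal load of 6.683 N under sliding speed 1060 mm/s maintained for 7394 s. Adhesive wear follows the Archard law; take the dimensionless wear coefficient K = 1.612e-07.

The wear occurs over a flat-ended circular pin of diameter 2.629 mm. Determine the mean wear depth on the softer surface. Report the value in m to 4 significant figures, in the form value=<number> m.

Shown intermediates are rounded; all working math carries exact precision, and rounded just once: 4 significant figures.
Sliding speed v = 1060 mm/s = 1.060 m/s. Total distance L = v·t = 1.060 m/s × 7394 s = 7838 m.
Hardness H = 4723 MPa = 4.723e+09 Pa.
Pin diameter d = 2.629 mm = 0.002629 m. Contact area A = π·d²/4 = π·(0.002629 m)²/4 = 5.428e-06 m².
Restated in SI base units: W = 6.683 N, H = 4.723e+09 Pa, K = 1.612e-07.
Volume removed: V = K·W·L/H = 1.612e-07 · 6.683 · 7838 / 4.723e+09 = 1.788e-12 m³.
Average depth h = V/A = 1.788e-12 / 5.428e-06 = 3.293e-07 m.

value=3.293e-07 m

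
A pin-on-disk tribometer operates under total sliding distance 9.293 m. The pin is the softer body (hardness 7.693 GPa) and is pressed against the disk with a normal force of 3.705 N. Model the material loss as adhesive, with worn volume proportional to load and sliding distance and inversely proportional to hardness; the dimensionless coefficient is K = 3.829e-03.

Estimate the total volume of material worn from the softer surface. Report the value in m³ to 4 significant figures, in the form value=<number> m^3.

The intermediates are shown rounded; all arithmetic keeps full precision. Rounded once at the end, at four significant figures.
Convert: Hardness H = 7.693 GPa = 7.693e+09 Pa.
Restated in SI base units: W = 3.705 N, H = 7.693e+09 Pa, K = 3.829e-03.
Archard volume V = K·W·L/H = 3.829e-03 · 3.705 · 9.293 / 7.693e+09 = 1.714e-11 m³.

value=1.714e-11 m^3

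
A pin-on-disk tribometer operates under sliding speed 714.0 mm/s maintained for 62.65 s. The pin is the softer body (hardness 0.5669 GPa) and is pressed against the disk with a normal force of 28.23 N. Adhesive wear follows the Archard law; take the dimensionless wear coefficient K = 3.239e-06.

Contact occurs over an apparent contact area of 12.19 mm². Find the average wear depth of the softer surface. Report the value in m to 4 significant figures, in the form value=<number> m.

Intermediates appear rounded. Each operation carries full precision, and rounded just once, at 4 significant figures.
Convert: Sliding speed v = 714.0 mm/s = 0.7140 m/s. Path length L = v·t = 0.7140 m/s × 62.65 s = 44.73 m.
Convert: Hardness H = 0.5669 GPa = 5.669e+08 Pa.
Convert: Contact area A = 12.19 mm² = 1.219e-05 m².
Expressed in SI base units: W = 28.23 N, H = 5.669e+08 Pa, K = 3.239e-06.
The Archard volume V = K·W·L/H = 3.239e-06 · 28.23 · 44.73 / 5.669e+08 = 7.215e-12 m³.
Wear depth h = V/A = 7.215e-12 / 1.219e-05 = 5.919e-07 m.

value=5.919e-07 m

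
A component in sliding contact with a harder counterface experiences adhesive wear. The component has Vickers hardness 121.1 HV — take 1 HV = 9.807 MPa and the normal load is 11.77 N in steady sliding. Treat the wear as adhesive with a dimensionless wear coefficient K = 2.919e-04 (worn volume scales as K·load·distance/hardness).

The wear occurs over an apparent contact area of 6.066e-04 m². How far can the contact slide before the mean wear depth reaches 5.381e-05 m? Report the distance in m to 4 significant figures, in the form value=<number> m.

value=1.128e+04 m

All working math maintains full float precision, and intermediate values are printed rounded — a single final rounding: four significant digits.
Convert: Hardness H = 121.1 HV × 9.807 MPa/HV = 1188 MPa = 1.188e+09 Pa.
Restated in SI base units: W = 11.77 N, H = 1.188e+09 Pa, K = 2.919e-04.
Volume at the limit: V_lim = h_lim·A = 5.381e-05 · 6.066e-04 = 3.264e-08 m³.
So the life L = V_lim·H/(K·W) = 3.264e-08 · 1.188e+09 / (2.919e-04 · 11.77) = 1.128e+04 m.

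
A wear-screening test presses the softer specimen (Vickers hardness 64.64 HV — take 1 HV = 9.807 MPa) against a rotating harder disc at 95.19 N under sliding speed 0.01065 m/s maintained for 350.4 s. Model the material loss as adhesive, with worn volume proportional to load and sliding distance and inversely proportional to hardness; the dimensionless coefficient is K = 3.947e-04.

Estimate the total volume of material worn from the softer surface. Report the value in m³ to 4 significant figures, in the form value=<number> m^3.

All working math keeps exact precision — intermediates are displayed rounded. Rounded once at the end, at 4 significant digits.
Convert: Path length L = v·t = 0.01065 m/s × 350.4 s = 3.732 m.
Convert: Hardness H = 64.64 HV × 9.807 MPa/HV = 633.9 MPa = 6.339e+08 Pa.
As SI base values: W = 95.19 N, H = 6.339e+08 Pa, K = 3.947e-04.
By Archard's law, V = K·W·L/H = 3.947e-04 · 95.19 · 3.732 / 6.339e+08 = 2.212e-10 m³.

value=2.212e-10 m^3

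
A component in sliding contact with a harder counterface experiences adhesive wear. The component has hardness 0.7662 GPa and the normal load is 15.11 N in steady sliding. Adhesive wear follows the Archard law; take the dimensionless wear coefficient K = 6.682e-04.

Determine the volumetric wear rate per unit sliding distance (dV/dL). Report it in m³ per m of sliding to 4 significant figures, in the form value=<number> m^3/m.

value=1.318e-11 m^3/m

Intermediates are printed rounded — every step maintains exact precision — a lone final rounding, at 4 significant digits.
Convert: Hardness H = 0.7662 GPa = 7.662e+08 Pa.
In SI base units, W = 15.11 N, H = 7.662e+08 Pa, K = 6.682e-04.
Rate of wear dV/dL = K·W/H — distance-free: 6.682e-04 · 15.11 / 7.662e+08 = 1.318e-11 m³/m.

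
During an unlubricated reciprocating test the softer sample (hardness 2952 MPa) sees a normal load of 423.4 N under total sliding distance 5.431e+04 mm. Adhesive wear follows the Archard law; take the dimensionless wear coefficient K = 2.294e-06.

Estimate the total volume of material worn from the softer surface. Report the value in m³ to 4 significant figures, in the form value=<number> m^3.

value=1.787e-11 m^3

Every step runs at full precision — the intermediates are printed rounded. Rounded once at the end to four significant figures.
Distance covered L = 5.431e+04 mm = 54.31 m.
Hardness H = 2952 MPa = 2.952e+09 Pa.
In SI base units, W = 423.4 N, H = 2.952e+09 Pa, K = 2.294e-06.
Worn volume V = K·W·L/H = 2.294e-06 · 423.4 · 54.31 / 2.952e+09 = 1.787e-11 m³.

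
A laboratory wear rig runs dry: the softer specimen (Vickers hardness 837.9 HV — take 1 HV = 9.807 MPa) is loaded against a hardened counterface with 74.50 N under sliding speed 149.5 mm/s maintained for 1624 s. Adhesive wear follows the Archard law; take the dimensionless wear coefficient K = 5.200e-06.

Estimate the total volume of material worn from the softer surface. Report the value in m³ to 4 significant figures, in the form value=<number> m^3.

value=1.145e-11 m^3

The computation keeps exact precision — shown intermediates are rounded — one last rounding to 4 significant digits.
Sliding speed v = 149.5 mm/s = 0.1495 m/s. Distance L = v·t = 0.1495 m/s × 1624 s = 242.8 m.
Hardness H = 837.9 HV × 9.807 MPa/HV = 8217 MPa = 8.217e+09 Pa.
As SI base values: W = 74.50 N, H = 8.217e+09 Pa, K = 5.200e-06.
Apply Archard: V = K·W·L/H = 5.200e-06 · 74.50 · 242.8 / 8.217e+09 = 1.145e-11 m³.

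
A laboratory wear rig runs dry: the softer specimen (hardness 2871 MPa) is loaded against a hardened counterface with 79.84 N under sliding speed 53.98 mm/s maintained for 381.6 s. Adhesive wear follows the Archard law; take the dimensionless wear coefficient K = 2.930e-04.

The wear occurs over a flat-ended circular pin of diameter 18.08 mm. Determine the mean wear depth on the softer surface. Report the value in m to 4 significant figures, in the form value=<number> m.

value=6.537e-07 m

Each operation keeps full float precision, and the intermediates appear rounded — a lone final rounding: 4 significant figures.
Convert: Sliding speed v = 53.98 mm/s = 0.05398 m/s. Distance covered L = v·t = 0.05398 m/s × 381.6 s = 20.60 m.
Convert: Hardness H = 2871 MPa = 2.871e+09 Pa.
Convert: Pin diameter d = 18.08 mm = 0.01808 m. Contact area A = π·d²/4 = π·(0.01808 m)²/4 = 2.567e-04 m².
Expressed in SI base units: W = 79.84 N, H = 2.871e+09 Pa, K = 2.930e-04.
Archard relation: V = K·W·L/H = 2.930e-04 · 79.84 · 20.60 / 2.871e+09 = 1.678e-10 m³.
Depth h = V/A = 1.678e-10 / 2.567e-04 = 6.537e-07 m.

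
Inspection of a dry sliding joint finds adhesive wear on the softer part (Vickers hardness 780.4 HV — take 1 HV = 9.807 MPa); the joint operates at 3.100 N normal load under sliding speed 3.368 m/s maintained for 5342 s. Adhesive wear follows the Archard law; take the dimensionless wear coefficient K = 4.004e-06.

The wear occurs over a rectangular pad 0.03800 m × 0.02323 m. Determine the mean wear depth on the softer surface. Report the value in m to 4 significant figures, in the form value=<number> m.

value=3.306e-08 m

Intermediate values appear rounded. All working math runs at full float precision; a lone final rounding, at 4 significant digits.
Path length L = v·t = 3.368 m/s × 5342 s = 1.799e+04 m.
Hardness H = 780.4 HV × 9.807 MPa/HV = 7653 MPa = 7.653e+09 Pa.
Contact area A = 0.03800 m × 0.02323 m = 8.827e-04 m².
In SI base units, W = 3.100 N, H = 7.653e+09 Pa, K = 4.004e-06.
The Archard volume V = K·W·L/H = 4.004e-06 · 3.100 · 1.799e+04 / 7.653e+09 = 2.918e-11 m³.
Wear depth h = V/A = 2.918e-11 / 8.827e-04 = 3.306e-08 m.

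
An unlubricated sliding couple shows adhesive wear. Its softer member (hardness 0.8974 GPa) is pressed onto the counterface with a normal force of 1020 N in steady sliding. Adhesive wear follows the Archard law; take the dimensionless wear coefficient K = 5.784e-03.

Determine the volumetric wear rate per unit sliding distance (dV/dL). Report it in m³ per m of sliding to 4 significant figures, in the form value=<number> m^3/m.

Intermediate values are displayed rounded; all working math runs at full float precision, and one last rounding to 4 significant figures.
Convert: Hardness H = 0.8974 GPa = 8.974e+08 Pa.
SI base units throughout: W = 1020 N, H = 8.974e+08 Pa, K = 5.784e-03.
Sliding wear rate dV/dL = K·W/H, so: 5.784e-03 · 1020 / 8.974e+08 = 6.574e-09 m³/m.

value=6.574e-09 m^3/m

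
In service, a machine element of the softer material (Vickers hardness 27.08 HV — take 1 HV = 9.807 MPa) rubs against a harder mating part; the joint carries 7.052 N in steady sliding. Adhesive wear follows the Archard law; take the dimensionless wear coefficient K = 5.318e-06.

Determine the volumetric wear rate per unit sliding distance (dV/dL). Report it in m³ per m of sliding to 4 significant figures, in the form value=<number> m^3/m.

value=1.412e-13 m^3/m

Every step carries full float precision — the intermediates are shown rounded — one last rounding to four significant figures.
Hardness H = 27.08 HV × 9.807 MPa/HV = 265.6 MPa = 2.656e+08 Pa.
As SI base values: W = 7.052 N, H = 2.656e+08 Pa, K = 5.318e-06.
Wear rate dV/dL = K·W/H: 5.318e-06 · 7.052 / 2.656e+08 = 1.412e-13 m³/m.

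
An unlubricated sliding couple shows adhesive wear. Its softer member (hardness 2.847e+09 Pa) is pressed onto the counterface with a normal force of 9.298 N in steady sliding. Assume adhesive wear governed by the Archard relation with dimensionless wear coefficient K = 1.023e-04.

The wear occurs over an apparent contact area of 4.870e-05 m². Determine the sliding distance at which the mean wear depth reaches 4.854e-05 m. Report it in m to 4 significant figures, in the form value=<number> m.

Intermediate values are shown rounded — each operation keeps full precision — rounded once at the end: 4 significant figures.
As SI base values: W = 9.298 N, H = 2.847e+09 Pa, K = 1.023e-04.
At the depth limit, V_lim = h_lim·A = 4.854e-05 · 4.870e-05 = 2.364e-09 m³.
Inverting, life L = V_lim·H/(K·W) = 2.364e-09 · 2.847e+09 / (1.023e-04 · 9.298) = 7075 m.

value=7075 m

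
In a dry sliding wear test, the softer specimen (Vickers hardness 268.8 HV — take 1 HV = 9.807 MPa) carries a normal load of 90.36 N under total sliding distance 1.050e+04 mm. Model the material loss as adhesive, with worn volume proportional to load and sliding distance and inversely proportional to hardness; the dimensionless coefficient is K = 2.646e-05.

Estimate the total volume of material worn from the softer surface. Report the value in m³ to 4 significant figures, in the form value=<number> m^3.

value=9.523e-12 m^3

All working math maintains exact precision; the intermediates are displayed rounded — one final rounding, at 4 significant figures.
Convert: The distance L = 1.050e+04 mm = 10.50 m.
Convert: Hardness H = 268.8 HV × 9.807 MPa/HV = 2636 MPa = 2.636e+09 Pa.
As SI base values: W = 90.36 N, H = 2.636e+09 Pa, K = 2.646e-05.
Archard volume V = K·W·L/H = 2.646e-05 · 90.36 · 10.50 / 2.636e+09 = 9.523e-12 m³.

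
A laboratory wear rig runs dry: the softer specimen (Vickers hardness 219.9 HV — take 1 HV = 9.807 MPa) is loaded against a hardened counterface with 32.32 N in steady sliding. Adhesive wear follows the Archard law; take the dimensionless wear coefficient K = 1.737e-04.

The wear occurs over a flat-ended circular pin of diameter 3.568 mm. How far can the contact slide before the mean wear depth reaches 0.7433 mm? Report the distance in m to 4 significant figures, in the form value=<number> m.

value=2855 m

The intermediates are printed rounded, and every step keeps full precision; rounded just once to four significant digits.
Hardness H = 219.9 HV × 9.807 MPa/HV = 2157 MPa = 2.157e+09 Pa.
Pin diameter d = 3.568 mm = 0.003568 m. Contact area A = π·d²/4 = π·(0.003568 m)²/4 = 9.999e-06 m².
Depth limit h_lim = 0.7433 mm = 7.433e-04 m.
In SI base units, W = 32.32 N, H = 2.157e+09 Pa, K = 1.737e-04.
Permissible volume V_lim = h_lim·A = 7.433e-04 · 9.999e-06 = 7.432e-09 m³.
Inverting, life L = V_lim·H/(K·W) = 7.432e-09 · 2.157e+09 / (1.737e-04 · 32.32) = 2855 m.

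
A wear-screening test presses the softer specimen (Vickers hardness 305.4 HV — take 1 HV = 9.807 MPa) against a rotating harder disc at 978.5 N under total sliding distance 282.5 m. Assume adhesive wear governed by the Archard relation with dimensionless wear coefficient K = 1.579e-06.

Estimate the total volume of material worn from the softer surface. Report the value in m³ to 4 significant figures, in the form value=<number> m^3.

Quoted intermediates are rounded, and every step carries exact precision, and a single final rounding to 4 significant digits.
Hardness H = 305.4 HV × 9.807 MPa/HV = 2995 MPa = 2.995e+09 Pa.
In SI base units: W = 978.5 N, H = 2.995e+09 Pa, K = 1.579e-06.
Volume removed: V = K·W·L/H = 1.579e-06 · 978.5 · 282.5 / 2.995e+09 = 1.457e-10 m³.

value=1.457e-10 m^3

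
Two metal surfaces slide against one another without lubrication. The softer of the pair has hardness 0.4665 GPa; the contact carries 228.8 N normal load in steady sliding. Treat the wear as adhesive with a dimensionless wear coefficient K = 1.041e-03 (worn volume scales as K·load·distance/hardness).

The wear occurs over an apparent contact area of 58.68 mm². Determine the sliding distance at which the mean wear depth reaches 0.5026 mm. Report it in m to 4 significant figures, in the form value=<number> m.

Intermediates are printed rounded. Every step holds full precision. Rounded just once: 4 significant digits.
Hardness H = 0.4665 GPa = 4.665e+08 Pa.
Contact area A = 58.68 mm² = 5.868e-05 m².
Depth limit h_lim = 0.5026 mm = 5.026e-04 m.
As SI base values: W = 228.8 N, H = 4.665e+08 Pa, K = 1.041e-03.
Permissible volume V_lim = h_lim·A = 5.026e-04 · 5.868e-05 = 2.949e-08 m³.
Inverting, life L = V_lim·H/(K·W) = 2.949e-08 · 4.665e+08 / (1.041e-03 · 228.8) = 57.76 m.

value=57.76 m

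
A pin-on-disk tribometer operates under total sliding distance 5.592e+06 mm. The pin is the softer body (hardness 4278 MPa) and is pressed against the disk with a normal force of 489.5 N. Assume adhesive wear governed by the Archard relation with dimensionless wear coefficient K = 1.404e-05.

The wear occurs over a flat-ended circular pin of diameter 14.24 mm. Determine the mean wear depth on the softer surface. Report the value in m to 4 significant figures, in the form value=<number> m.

value=5.641e-05 m

The algebra maintains exact precision — quoted intermediates are rounded; rounded once at the end: four significant digits.
Convert: Distance covered L = 5.592e+06 mm = 5592 m.
Convert: Hardness H = 4278 MPa = 4.278e+09 Pa.
Convert: Pin diameter d = 14.24 mm = 0.01424 m. Contact area A = π·d²/4 = π·(0.01424 m)²/4 = 1.593e-04 m².
Expressed in SI base units: W = 489.5 N, H = 4.278e+09 Pa, K = 1.404e-05.
Worn volume V = K·W·L/H = 1.404e-05 · 489.5 · 5592 / 4.278e+09 = 8.984e-09 m³.
Average depth h = V/A = 8.984e-09 / 1.593e-04 = 5.641e-05 m.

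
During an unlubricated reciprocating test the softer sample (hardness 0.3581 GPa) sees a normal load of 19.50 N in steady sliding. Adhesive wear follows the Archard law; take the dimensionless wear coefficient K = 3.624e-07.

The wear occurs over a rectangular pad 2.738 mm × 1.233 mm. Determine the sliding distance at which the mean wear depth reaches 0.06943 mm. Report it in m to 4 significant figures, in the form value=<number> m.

Each operation maintains exact precision — intermediates are printed rounded — one last rounding: 4 significant figures.
Convert: Hardness H = 0.3581 GPa = 3.581e+08 Pa.
Convert: Pad sides 2.738 mm × 1.233 mm = 0.002738 m × 0.001233 m. Contact area A = 0.002738 m × 0.001233 m = 3.376e-06 m².
Convert: Depth limit h_lim = 0.06943 mm = 6.943e-05 m.
Expressed in SI base units: W = 19.50 N, H = 3.581e+08 Pa, K = 3.624e-07.
Permissible volume V_lim = h_lim·A = 6.943e-05 · 3.376e-06 = 2.344e-10 m³.
So the life L = V_lim·H/(K·W) = 2.344e-10 · 3.581e+08 / (3.624e-07 · 19.50) = 1.188e+04 m.

value=1.188e+04 m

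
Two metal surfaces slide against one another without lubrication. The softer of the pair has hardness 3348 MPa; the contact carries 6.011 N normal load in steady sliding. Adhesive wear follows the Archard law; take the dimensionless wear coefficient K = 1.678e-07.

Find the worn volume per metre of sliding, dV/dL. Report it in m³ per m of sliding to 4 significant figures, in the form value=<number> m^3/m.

value=3.013e-16 m^3/m

Intermediate values appear rounded; each operation keeps full precision. Rounded just once, at four significant digits.
Convert: Hardness H = 3348 MPa = 3.348e+09 Pa.
SI base units throughout: W = 6.011 N, H = 3.348e+09 Pa, K = 1.678e-07.
Sliding wear rate dV/dL = K·W/H — distance-free: 1.678e-07 · 6.011 / 3.348e+09 = 3.013e-16 m³/m.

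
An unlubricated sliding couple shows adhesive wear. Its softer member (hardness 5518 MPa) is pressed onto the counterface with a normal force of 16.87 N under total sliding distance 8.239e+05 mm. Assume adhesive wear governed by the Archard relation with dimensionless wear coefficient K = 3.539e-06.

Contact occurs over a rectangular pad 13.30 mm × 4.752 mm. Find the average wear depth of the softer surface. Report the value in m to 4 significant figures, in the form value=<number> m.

value=1.410e-07 m

Shown intermediates are rounded — the algebra runs at full precision. Rounded just once, at 4 significant digits.
Convert: Distance covered L = 8.239e+05 mm = 823.9 m.
Convert: Hardness H = 5518 MPa = 5.518e+09 Pa.
Convert: Pad sides 13.30 mm × 4.752 mm = 0.01330 m × 0.004752 m. Contact area A = 0.01330 m × 0.004752 m = 6.320e-05 m².
As SI base values: W = 16.87 N, H = 5.518e+09 Pa, K = 3.539e-06.
Worn volume V = K·W·L/H = 3.539e-06 · 16.87 · 823.9 / 5.518e+09 = 8.914e-12 m³.
Depth h = V/A = 8.914e-12 / 6.320e-05 = 1.410e-07 m.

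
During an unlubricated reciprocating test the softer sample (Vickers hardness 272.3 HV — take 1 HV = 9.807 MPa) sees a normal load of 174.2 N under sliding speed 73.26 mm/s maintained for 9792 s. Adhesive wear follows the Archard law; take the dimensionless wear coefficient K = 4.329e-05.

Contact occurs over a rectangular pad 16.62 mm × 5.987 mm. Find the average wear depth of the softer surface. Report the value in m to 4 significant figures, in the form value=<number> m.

Intermediate values are shown rounded; all arithmetic runs at full precision — rounded once at the end to four significant digits.
Sliding speed v = 73.26 mm/s = 0.07326 m/s. Distance covered L = v·t = 0.07326 m/s × 9792 s = 717.4 m.
Hardness H = 272.3 HV × 9.807 MPa/HV = 2670 MPa = 2.670e+09 Pa.
Pad sides 16.62 mm × 5.987 mm = 0.01662 m × 0.005987 m. Contact area A = 0.01662 m × 0.005987 m = 9.950e-05 m².
Restated in SI base units: W = 174.2 N, H = 2.670e+09 Pa, K = 4.329e-05.
Worn volume V = K·W·L/H = 4.329e-05 · 174.2 · 717.4 / 2.670e+09 = 2.026e-09 m³.
Mean wear depth h = V/A = 2.026e-09 / 9.950e-05 = 2.036e-05 m.

value=2.036e-05 m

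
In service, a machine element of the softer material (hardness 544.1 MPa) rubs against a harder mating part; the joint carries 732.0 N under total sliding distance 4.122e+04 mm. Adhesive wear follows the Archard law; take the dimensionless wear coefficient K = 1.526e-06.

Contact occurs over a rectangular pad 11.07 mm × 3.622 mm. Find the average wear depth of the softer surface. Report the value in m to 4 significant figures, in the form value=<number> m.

value=2.111e-06 m

Intermediates are displayed rounded — all working math keeps full precision. Rounded once at the end, at four significant figures.
Convert: Distance L = 4.122e+04 mm = 41.22 m.
Convert: Hardness H = 544.1 MPa = 5.441e+08 Pa.
Convert: Pad sides 11.07 mm × 3.622 mm = 0.01107 m × 0.003622 m. Contact area A = 0.01107 m × 0.003622 m = 4.010e-05 m².
As SI base values: W = 732.0 N, H = 5.441e+08 Pa, K = 1.526e-06.
Worn volume V = K·W·L/H = 1.526e-06 · 732.0 · 41.22 / 5.441e+08 = 8.462e-11 m³.
Wear depth h = V/A = 8.462e-11 / 4.010e-05 = 2.111e-06 m.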